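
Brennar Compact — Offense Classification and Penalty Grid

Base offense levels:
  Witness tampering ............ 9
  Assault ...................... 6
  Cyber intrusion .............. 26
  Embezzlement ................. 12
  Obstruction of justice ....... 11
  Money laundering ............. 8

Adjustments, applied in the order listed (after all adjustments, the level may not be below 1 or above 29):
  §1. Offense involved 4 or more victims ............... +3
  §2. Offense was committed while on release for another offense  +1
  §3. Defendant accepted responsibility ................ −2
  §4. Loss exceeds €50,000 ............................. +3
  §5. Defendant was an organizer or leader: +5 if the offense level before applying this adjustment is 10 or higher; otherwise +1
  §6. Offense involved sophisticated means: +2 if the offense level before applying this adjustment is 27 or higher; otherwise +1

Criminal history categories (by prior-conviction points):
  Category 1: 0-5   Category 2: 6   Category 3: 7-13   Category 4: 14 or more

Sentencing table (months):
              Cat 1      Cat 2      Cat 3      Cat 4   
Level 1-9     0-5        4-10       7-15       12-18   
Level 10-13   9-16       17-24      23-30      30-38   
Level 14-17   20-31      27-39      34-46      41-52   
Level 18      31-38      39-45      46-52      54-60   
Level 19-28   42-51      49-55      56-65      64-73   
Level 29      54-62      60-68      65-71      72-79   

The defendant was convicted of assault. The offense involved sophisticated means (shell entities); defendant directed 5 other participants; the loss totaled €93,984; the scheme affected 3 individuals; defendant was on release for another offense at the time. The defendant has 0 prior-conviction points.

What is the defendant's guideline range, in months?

20-31 months

Base offense level for assault: 6.
§2 applies: 6 + 1 = 7.
§4 applies: 7 + 3 = 10.
§5 applies (level before this adjustment is 10 ≥ 10, so +5): 10 + 5 = 15.
§6 applies (level before this adjustment is 15 < 27, so +1): 15 + 1 = 16.
Final offense level: 16.
Criminal history: 0 prior points → Category 1 (0-5).
Level 16 falls in the 14-17 band.
Grid: Level 14-17 × Category 1 = 20-31 months.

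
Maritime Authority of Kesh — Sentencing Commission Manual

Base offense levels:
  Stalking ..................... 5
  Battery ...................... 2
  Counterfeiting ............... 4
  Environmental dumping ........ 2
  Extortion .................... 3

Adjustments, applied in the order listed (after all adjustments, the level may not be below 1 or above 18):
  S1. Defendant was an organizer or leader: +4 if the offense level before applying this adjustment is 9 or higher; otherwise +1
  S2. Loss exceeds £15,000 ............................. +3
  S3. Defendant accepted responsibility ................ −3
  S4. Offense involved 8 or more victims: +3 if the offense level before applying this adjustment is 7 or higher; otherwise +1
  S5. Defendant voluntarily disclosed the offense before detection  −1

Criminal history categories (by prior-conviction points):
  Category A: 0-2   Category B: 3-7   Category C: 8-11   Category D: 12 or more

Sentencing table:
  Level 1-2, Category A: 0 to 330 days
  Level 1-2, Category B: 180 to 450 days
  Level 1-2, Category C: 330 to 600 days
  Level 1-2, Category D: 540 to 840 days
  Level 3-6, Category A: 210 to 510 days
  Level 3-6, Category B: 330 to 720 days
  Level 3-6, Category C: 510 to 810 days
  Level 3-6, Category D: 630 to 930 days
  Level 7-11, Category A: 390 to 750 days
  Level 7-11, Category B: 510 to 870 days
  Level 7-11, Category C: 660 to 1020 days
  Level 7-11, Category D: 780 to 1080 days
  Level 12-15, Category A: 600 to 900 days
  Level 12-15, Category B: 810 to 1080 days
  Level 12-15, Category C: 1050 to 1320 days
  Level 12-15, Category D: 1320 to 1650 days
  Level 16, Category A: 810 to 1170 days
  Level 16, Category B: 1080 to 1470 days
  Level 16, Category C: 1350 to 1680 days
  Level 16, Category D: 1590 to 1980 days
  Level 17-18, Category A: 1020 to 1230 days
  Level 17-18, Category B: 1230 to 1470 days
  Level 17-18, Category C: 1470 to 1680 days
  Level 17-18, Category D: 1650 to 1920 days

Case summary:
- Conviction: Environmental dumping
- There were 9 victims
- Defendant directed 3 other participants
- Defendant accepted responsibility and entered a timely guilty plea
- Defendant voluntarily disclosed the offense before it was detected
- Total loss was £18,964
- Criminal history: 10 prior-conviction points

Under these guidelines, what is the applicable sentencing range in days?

510-810 days

Base offense level for environmental dumping: 2.
S1 applies (level before this adjustment is 2 < 9, so +1): 2 + 1 = 3.
S2 applies: 3 + 3 = 6.
S3 applies: 6 − 3 = 3.
S4 applies (level before this adjustment is 3 < 7, so +1): 3 + 1 = 4.
S5 applies: 4 − 1 = 3.
Final offense level: 3.
Criminal history: 10 prior points → Category C (8-11).
Level 3 falls in the 3-6 band.
Grid: Level 3-6 × Category C = 510-810 days.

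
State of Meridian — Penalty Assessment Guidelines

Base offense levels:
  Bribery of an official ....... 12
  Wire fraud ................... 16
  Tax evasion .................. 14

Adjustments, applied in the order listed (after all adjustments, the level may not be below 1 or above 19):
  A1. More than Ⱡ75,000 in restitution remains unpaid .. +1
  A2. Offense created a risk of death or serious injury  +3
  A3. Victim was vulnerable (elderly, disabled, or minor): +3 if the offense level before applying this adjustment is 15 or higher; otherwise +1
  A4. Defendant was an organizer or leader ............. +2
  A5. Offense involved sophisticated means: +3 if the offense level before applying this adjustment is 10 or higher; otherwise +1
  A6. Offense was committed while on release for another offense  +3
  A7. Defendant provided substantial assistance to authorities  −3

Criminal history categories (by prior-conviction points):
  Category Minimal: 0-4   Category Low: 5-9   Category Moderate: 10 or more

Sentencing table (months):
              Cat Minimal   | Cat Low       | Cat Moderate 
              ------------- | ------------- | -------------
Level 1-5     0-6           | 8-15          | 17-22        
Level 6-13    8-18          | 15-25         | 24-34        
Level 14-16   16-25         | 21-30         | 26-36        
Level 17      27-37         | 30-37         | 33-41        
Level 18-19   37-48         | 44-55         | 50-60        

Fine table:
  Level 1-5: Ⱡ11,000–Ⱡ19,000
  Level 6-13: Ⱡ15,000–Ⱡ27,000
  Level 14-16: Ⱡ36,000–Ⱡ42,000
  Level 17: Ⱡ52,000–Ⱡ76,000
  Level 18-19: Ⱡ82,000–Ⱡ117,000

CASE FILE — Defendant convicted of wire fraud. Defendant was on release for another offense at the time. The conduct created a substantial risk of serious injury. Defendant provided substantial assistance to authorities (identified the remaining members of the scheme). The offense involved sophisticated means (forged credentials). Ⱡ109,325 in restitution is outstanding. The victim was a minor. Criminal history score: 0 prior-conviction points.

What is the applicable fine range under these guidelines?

Ⱡ82,000–Ⱡ117,000

Base offense level for wire fraud: 16.
A1 applies: 16 + 1 = 17.
A2 applies: 17 + 3 = 20.
A3 applies (level before this adjustment is 20 ≥ 15, so +3): 20 + 3 = 23.
A4 does not apply.
A5 applies (level before this adjustment is 23 ≥ 10, so +3): 23 + 3 = 26.
A6 applies: 26 + 3 = 29.
A7 applies: 29 − 3 = 26.
Level 26 exceeds the maximum of 19; capped at 19.
Final offense level: 19.
Level 19 falls in the 18-19 band.
Fine table: Level 18-19 → Ⱡ82,000–Ⱡ117,000.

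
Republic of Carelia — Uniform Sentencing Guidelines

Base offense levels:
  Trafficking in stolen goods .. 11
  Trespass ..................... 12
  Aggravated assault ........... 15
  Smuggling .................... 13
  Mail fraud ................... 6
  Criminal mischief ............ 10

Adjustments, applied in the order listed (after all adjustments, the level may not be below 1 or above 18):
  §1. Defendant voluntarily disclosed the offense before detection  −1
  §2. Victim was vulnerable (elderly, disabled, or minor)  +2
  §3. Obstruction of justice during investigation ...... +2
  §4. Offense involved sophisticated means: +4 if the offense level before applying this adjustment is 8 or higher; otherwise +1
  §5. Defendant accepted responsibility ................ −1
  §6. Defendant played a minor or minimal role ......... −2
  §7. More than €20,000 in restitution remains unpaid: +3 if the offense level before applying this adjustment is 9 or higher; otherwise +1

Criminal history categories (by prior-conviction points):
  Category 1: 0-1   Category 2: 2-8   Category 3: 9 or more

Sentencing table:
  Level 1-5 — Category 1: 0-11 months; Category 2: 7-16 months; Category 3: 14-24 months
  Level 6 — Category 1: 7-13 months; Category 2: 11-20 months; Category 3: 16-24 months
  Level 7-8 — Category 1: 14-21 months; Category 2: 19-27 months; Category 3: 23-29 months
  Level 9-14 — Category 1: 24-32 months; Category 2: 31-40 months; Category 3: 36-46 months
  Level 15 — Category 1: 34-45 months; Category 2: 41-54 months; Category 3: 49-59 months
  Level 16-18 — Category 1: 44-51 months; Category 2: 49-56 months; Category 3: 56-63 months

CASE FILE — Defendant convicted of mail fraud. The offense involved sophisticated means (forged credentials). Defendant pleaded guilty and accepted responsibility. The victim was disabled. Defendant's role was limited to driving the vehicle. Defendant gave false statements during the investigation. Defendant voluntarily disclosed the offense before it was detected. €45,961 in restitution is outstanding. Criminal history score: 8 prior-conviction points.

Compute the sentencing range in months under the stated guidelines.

31-40 months

Base offense level for mail fraud: 6.
§1 applies: 6 − 1 = 5.
§2 applies: 5 + 2 = 7.
§3 applies: 7 + 2 = 9.
§4 applies (level before this adjustment is 9 ≥ 8, so +4): 9 + 4 = 13.
§5 applies: 13 − 1 = 12.
§6 applies: 12 − 2 = 10.
§7 applies (level before this adjustment is 10 ≥ 9, so +3): 10 + 3 = 13.
Final offense level: 13.
Criminal history: 8 prior points → Category 2 (2-8).
Level 13 falls in the 9-14 band.
Grid: Level 9-14 × Category 2 = 31-40 months.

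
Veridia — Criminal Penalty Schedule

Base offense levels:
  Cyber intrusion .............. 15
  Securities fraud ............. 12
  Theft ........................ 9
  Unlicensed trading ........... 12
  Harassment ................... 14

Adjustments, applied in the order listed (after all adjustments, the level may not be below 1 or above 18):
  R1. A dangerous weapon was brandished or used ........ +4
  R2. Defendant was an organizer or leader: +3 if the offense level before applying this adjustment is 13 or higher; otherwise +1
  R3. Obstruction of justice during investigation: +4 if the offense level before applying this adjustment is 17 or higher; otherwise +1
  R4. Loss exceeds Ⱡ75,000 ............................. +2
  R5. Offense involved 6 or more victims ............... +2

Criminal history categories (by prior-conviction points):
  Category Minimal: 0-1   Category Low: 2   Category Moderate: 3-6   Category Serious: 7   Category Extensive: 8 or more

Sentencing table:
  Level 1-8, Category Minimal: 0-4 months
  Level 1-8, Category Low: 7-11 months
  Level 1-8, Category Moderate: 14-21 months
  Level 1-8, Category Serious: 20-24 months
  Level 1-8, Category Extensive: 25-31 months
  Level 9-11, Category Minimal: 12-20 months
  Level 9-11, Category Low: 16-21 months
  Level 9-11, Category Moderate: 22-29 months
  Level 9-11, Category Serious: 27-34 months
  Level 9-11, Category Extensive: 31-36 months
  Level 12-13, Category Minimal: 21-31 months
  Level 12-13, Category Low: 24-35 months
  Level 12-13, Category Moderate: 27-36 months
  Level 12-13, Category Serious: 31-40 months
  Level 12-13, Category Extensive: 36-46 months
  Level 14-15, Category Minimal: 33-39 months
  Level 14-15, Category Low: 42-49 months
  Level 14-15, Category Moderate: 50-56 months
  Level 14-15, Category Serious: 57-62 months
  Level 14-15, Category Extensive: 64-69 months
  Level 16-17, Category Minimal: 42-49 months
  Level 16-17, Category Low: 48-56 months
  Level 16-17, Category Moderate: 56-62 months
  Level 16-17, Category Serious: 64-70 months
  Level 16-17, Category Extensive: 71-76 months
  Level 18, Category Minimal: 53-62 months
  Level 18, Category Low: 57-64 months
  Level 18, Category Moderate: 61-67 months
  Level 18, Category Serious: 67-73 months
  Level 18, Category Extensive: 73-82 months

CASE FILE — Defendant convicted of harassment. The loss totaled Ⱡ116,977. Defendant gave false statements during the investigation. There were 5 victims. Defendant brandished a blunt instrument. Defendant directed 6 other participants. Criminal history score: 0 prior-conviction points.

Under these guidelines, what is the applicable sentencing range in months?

Base offense level for harassment: 14.
R1 applies: 14 + 4 = 18.
R2 applies (level before this adjustment is 18 ≥ 13, so +3): 18 + 3 = 21.
R3 applies (level before this adjustment is 21 ≥ 17, so +4): 21 + 4 = 25.
R4 applies: 25 + 2 = 27.
R5 does not apply.
Level 27 exceeds the maximum of 18; capped at 18.
Final offense level: 18.
Criminal history: 0 prior points → Category Minimal (0-1).
Level 18 falls in the 18 band.
Grid: Level 18 × Category Minimal = 53-62 months.

53-62 months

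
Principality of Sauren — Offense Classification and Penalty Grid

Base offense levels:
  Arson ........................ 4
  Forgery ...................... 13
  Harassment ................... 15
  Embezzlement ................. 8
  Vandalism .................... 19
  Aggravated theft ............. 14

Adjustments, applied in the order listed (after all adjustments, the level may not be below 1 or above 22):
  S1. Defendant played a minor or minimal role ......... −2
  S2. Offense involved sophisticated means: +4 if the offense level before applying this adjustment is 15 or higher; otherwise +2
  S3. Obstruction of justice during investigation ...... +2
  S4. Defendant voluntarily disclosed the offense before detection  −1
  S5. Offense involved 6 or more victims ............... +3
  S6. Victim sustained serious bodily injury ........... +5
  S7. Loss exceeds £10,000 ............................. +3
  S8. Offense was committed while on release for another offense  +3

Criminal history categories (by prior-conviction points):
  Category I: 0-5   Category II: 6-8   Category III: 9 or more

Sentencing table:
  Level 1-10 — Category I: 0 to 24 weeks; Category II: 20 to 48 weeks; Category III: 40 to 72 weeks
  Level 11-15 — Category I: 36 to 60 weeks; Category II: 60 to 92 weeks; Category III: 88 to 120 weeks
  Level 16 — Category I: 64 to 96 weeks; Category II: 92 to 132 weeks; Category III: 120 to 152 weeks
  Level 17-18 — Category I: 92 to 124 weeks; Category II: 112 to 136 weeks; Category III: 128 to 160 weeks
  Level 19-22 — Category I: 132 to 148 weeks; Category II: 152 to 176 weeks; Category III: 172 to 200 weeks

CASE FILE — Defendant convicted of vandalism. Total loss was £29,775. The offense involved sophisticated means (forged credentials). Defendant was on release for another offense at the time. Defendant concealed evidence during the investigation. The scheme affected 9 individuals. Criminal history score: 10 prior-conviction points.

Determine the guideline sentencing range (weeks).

172-200 weeks

Base offense level for vandalism: 19.
S1 does not apply.
S2 applies (level before this adjustment is 19 ≥ 15, so +4): 19 + 4 = 23.
S3 applies: 23 + 2 = 25.
S4 does not apply.
S5 applies: 25 + 3 = 28.
S6 does not apply.
S7 applies: 28 + 3 = 31.
S8 applies: 31 + 3 = 34.
Level 34 exceeds the maximum of 22; capped at 22.
Final offense level: 22.
Criminal history: 10 prior points → Category III (9+).
Level 22 falls in the 19-22 band.
Grid: Level 19-22 × Category III = 172-200 weeks.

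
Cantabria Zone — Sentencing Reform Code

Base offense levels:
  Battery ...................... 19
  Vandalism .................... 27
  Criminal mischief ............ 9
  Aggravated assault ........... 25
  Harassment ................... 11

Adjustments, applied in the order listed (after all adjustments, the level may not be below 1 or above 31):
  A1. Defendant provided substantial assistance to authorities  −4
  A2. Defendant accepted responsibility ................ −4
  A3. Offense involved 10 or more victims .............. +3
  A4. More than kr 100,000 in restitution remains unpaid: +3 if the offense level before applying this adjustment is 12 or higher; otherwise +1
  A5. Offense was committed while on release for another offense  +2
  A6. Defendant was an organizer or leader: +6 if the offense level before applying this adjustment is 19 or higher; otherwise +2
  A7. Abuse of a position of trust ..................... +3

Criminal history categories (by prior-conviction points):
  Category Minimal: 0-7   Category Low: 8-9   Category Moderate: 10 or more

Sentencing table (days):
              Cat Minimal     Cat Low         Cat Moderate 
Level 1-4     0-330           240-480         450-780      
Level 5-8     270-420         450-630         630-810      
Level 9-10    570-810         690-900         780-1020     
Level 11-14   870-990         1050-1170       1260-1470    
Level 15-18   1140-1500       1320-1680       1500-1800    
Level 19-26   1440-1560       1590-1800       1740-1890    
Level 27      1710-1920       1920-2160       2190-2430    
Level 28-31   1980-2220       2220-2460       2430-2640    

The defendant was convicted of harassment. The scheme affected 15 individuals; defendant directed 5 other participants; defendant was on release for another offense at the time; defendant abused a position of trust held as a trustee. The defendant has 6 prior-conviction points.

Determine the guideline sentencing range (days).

1440-1560 days

Base offense level for harassment: 11.
A1 does not apply.
A2 does not apply.
A3 applies: 11 + 3 = 14.
A5 applies: 14 + 2 = 16.
A6 applies (level before this adjustment is 16 < 19, so +2): 16 + 2 = 18.
A7 applies: 18 + 3 = 21.
Final offense level: 21.
Criminal history: 6 prior points → Category Minimal (0-7).
Level 21 falls in the 19-26 band.
Grid: Level 19-26 × Category Minimal = 1440-1560 days.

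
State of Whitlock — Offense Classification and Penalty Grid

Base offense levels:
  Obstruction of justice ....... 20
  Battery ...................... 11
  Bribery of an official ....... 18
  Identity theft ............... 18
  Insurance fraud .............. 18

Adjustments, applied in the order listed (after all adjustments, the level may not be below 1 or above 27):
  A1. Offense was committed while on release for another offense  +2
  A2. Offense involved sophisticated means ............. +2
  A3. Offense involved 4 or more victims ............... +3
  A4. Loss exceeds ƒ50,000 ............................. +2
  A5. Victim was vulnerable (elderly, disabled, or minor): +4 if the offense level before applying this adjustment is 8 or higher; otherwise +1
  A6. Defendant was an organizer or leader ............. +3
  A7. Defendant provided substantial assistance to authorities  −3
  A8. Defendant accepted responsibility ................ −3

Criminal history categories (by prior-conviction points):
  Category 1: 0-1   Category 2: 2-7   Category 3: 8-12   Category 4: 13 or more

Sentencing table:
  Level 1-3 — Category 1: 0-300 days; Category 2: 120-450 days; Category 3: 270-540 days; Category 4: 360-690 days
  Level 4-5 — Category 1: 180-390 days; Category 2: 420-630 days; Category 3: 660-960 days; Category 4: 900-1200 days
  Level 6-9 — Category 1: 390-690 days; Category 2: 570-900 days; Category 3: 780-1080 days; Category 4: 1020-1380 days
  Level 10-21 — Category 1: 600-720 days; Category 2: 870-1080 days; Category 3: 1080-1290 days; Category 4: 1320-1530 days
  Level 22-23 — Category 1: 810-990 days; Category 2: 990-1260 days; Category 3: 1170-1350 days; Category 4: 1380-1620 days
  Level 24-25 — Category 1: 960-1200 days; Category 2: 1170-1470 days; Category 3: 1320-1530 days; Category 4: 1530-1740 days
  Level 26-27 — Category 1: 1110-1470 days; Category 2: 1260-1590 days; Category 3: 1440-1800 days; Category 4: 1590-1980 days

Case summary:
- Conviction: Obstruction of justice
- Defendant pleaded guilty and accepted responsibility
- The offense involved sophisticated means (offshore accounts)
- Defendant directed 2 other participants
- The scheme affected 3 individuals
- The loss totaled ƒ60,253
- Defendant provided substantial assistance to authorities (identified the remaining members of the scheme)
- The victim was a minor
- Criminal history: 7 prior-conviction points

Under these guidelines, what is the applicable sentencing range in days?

Base offense level for obstruction of justice: 20.
A2 applies: 20 + 2 = 22.
A3 does not apply.
A4 applies: 22 + 2 = 24.
A5 applies (level before this adjustment is 24 ≥ 8, so +4): 24 + 4 = 28.
A6 applies: 28 + 3 = 31.
A7 applies: 31 − 3 = 28.
A8 applies: 28 − 3 = 25.
Final offense level: 25.
Criminal history: 7 prior points → Category 2 (2-7).
Level 25 falls in the 24-25 band.
Grid: Level 24-25 × Category 2 = 1170-1470 days.

1170-1470 days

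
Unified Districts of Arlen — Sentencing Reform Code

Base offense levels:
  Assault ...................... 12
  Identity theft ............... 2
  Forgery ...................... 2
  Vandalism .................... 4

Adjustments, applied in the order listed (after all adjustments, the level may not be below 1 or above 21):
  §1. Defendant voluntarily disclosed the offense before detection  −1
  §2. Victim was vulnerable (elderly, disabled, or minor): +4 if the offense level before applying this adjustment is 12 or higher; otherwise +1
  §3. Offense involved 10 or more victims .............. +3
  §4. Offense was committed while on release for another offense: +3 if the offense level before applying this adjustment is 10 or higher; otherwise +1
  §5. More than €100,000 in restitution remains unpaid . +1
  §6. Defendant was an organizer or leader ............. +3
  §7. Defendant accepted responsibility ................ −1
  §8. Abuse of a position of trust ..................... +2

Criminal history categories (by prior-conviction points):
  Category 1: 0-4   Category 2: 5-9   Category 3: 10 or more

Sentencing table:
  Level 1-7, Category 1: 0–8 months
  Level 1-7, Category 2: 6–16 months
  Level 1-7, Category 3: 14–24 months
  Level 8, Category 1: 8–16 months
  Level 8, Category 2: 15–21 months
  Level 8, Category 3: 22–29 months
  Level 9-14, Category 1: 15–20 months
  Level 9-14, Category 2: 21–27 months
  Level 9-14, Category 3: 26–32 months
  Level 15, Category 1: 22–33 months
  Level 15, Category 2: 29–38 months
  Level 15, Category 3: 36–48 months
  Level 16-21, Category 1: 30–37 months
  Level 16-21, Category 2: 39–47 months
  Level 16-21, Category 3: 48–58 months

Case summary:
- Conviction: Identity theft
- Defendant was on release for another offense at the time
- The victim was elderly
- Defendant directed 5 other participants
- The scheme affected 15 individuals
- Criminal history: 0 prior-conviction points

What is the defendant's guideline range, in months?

15-20 months

Base offense level for identity theft: 2.
§1 does not apply.
§2 applies (level before this adjustment is 2 < 12, so +1): 2 + 1 = 3.
§3 applies: 3 + 3 = 6.
§4 applies (level before this adjustment is 6 < 10, so +1): 6 + 1 = 7.
§6 applies: 7 + 3 = 10.
Final offense level: 10.
Criminal history: 0 prior points → Category 1 (0-4).
Level 10 falls in the 9-14 band.
Grid: Level 9-14 × Category 1 = 15-20 months.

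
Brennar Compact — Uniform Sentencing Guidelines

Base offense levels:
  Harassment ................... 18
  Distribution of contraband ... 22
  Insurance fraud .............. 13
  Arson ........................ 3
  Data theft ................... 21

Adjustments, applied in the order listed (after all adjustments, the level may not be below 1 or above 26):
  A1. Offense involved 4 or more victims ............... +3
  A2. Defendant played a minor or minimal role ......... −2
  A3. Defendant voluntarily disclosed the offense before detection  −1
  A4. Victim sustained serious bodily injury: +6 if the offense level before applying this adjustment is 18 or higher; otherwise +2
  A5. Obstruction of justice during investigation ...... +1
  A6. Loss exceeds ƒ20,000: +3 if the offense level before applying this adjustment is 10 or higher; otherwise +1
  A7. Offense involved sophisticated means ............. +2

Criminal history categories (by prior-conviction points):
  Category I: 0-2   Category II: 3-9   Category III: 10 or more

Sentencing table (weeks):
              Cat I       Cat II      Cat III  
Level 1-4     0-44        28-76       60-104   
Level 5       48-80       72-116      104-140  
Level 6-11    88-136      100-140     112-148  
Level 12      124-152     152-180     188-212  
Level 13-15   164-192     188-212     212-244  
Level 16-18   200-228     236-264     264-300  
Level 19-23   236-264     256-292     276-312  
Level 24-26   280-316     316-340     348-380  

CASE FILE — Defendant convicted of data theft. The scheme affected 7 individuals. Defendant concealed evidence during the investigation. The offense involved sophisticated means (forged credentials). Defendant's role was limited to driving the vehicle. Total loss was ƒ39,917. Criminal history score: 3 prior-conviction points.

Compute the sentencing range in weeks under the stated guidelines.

316-340 weeks

Base offense level for data theft: 21.
A1 applies: 21 + 3 = 24.
A2 applies: 24 − 2 = 22.
A3 does not apply.
A5 applies: 22 + 1 = 23.
A6 applies (level before this adjustment is 23 ≥ 10, so +3): 23 + 3 = 26.
A7 applies: 26 + 2 = 28.
Level 28 exceeds the maximum of 26; capped at 26.
Final offense level: 26.
Criminal history: 3 prior points → Category II (3-9).
Level 26 falls in the 24-26 band.
Grid: Level 24-26 × Category II = 316-340 weeks.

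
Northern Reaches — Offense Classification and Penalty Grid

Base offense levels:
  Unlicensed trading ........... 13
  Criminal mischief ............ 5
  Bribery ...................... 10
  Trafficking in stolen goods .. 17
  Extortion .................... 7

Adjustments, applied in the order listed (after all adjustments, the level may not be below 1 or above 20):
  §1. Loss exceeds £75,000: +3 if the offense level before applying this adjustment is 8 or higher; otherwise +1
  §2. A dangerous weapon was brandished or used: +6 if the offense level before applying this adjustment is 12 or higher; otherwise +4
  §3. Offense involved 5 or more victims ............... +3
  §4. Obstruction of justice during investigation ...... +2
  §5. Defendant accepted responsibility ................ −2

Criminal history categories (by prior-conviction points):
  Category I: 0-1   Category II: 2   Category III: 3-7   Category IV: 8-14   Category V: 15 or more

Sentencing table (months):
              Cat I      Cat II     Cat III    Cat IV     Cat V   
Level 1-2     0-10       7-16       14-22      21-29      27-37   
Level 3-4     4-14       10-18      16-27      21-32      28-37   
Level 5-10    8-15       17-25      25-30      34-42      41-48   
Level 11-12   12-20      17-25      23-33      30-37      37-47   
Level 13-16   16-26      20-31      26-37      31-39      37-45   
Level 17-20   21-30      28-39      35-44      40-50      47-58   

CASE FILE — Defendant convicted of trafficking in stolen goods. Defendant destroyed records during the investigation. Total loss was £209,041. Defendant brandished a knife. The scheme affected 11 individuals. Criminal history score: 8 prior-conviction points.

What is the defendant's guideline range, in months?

40-50 months

Base offense level for trafficking in stolen goods: 17.
§1 applies (level before this adjustment is 17 ≥ 8, so +3): 17 + 3 = 20.
§2 applies (level before this adjustment is 20 ≥ 12, so +6): 20 + 6 = 26.
§3 applies: 26 + 3 = 29.
§4 applies: 29 + 2 = 31.
§5 does not apply.
Level 31 exceeds the maximum of 20; capped at 20.
Final offense level: 20.
Criminal history: 8 prior points → Category IV (8-14).
Level 20 falls in the 17-20 band.
Grid: Level 17-20 × Category IV = 40-50 months.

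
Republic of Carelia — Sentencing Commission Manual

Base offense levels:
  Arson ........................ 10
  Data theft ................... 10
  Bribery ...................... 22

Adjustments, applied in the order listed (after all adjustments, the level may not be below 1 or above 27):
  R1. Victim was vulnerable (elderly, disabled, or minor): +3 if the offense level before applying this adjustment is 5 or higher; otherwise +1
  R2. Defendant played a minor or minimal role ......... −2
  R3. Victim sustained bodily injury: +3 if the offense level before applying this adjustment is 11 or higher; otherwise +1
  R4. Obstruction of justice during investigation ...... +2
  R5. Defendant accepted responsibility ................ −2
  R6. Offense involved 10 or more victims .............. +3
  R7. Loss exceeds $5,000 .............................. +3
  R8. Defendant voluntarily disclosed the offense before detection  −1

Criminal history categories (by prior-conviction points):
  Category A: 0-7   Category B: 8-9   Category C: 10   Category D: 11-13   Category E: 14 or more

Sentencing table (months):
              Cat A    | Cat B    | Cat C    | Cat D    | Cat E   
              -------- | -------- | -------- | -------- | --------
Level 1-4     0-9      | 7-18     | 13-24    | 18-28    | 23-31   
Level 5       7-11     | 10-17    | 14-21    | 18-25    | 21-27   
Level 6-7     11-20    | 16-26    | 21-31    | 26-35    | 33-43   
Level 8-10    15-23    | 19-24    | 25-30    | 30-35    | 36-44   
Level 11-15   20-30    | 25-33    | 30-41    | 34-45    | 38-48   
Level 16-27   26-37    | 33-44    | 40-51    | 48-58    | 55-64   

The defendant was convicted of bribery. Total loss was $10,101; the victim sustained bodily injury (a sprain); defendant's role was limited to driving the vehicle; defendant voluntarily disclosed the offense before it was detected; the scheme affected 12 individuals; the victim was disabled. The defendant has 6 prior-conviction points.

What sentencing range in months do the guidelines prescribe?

26-37 months

Base offense level for bribery: 22.
R1 applies (level before this adjustment is 22 ≥ 5, so +3): 22 + 3 = 25.
R2 applies: 25 − 2 = 23.
R3 applies (level before this adjustment is 23 ≥ 11, so +3): 23 + 3 = 26.
R4 does not apply.
R6 applies: 26 + 3 = 29.
R7 applies: 29 + 3 = 32.
R8 applies: 32 − 1 = 31.
Level 31 exceeds the maximum of 27; capped at 27.
Final offense level: 27.
Criminal history: 6 prior points → Category A (0-7).
Level 27 falls in the 16-27 band.
Grid: Level 16-27 × Category A = 26-37 months.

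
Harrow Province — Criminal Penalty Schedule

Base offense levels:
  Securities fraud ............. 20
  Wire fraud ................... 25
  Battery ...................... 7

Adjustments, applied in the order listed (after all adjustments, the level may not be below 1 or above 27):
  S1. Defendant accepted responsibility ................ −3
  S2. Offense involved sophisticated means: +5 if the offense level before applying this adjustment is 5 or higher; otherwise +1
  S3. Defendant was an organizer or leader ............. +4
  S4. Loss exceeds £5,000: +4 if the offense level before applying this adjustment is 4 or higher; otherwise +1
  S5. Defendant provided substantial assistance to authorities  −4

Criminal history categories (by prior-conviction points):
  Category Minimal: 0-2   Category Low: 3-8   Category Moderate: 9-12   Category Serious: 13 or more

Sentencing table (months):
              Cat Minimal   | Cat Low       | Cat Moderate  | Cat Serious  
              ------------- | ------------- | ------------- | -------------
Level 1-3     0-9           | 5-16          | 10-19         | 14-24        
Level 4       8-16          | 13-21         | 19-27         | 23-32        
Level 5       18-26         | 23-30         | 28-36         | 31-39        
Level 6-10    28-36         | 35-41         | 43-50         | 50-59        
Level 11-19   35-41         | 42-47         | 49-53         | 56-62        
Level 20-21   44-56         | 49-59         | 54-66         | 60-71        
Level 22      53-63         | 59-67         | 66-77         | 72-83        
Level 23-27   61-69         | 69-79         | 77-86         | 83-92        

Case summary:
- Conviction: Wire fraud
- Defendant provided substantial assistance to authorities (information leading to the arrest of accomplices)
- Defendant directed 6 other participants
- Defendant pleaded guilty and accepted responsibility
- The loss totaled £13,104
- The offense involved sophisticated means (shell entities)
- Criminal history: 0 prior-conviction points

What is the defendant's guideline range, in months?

61-69 months

Base offense level for wire fraud: 25.
S1 applies: 25 − 3 = 22.
S2 applies (level before this adjustment is 22 ≥ 5, so +5): 22 + 5 = 27.
S3 applies: 27 + 4 = 31.
S4 applies (level before this adjustment is 31 ≥ 4, so +4): 31 + 4 = 35.
S5 applies: 35 − 4 = 31.
Level 31 exceeds the maximum of 27; capped at 27.
Final offense level: 27.
Criminal history: 0 prior points → Category Minimal (0-2).
Level 27 falls in the 23-27 band.
Grid: Level 23-27 × Category Minimal = 61-69 months.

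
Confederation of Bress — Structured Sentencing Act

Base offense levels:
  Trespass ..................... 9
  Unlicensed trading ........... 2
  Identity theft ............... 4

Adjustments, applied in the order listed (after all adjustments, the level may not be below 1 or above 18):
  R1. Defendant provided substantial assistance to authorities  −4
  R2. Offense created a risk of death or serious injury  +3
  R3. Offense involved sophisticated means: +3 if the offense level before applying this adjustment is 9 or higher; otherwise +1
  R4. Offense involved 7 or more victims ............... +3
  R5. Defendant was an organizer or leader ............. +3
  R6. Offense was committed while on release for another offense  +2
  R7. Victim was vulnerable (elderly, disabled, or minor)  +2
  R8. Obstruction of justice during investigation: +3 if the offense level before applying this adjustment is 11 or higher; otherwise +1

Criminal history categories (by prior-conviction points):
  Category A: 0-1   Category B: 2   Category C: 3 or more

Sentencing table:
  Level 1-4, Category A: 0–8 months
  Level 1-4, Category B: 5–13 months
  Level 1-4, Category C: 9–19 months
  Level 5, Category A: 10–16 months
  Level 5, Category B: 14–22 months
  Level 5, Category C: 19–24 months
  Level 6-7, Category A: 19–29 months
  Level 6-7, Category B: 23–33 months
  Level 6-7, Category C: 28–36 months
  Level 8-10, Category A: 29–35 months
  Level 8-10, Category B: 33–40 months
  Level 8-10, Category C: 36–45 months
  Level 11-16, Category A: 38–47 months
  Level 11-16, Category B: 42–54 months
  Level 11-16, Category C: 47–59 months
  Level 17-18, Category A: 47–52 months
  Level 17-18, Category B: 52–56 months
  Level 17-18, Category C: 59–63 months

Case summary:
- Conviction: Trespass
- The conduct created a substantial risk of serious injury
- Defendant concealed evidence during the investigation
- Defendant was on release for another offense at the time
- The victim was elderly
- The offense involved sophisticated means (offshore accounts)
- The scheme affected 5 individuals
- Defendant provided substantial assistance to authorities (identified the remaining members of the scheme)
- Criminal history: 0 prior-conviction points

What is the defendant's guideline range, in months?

Base offense level for trespass: 9.
R1 applies: 9 − 4 = 5.
R2 applies: 5 + 3 = 8.
R3 applies (level before this adjustment is 8 < 9, so +1): 8 + 1 = 9.
R5 does not apply.
R6 applies: 9 + 2 = 11.
R7 applies: 11 + 2 = 13.
R8 applies (level before this adjustment is 13 ≥ 11, so +3): 13 + 3 = 16.
Final offense level: 16.
Criminal history: 0 prior points → Category A (0-1).
Level 16 falls in the 11-16 band.
Grid: Level 11-16 × Category A = 38-47 months.

38-47 months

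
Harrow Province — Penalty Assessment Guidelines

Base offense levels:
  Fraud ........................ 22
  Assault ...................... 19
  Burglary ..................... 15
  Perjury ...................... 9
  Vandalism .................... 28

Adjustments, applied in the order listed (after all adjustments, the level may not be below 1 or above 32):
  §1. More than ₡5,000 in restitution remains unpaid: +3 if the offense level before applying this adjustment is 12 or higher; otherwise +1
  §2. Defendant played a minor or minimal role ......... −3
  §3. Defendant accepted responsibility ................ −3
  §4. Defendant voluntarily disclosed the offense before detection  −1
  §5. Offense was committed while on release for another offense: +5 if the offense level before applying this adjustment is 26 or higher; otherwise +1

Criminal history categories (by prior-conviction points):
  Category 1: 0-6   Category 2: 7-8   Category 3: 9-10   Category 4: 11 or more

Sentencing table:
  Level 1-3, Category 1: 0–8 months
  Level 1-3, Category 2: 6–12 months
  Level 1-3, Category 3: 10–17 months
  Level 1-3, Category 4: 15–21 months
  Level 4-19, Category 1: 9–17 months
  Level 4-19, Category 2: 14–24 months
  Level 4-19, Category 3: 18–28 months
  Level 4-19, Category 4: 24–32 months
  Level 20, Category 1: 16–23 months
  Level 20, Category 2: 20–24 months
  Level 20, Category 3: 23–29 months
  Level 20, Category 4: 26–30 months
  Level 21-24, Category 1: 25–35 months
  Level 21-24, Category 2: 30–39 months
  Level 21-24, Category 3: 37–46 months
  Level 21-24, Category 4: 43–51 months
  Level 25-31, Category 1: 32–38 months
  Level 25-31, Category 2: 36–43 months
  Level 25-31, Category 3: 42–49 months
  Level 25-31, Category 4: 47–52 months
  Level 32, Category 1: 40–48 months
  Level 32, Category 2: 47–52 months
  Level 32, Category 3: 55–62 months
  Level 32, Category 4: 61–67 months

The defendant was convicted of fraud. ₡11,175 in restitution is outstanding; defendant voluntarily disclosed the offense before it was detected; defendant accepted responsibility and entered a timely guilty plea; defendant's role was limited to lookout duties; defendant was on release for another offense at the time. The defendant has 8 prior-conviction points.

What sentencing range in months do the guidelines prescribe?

Base offense level for fraud: 22.
§1 applies (level before this adjustment is 22 ≥ 12, so +3): 22 + 3 = 25.
§2 applies: 25 − 3 = 22.
§3 applies: 22 − 3 = 19.
§4 applies: 19 − 1 = 18.
§5 applies (level before this adjustment is 18 < 26, so +1): 18 + 1 = 19.
Final offense level: 19.
Criminal history: 8 prior points → Category 2 (7-8).
Level 19 falls in the 4-19 band.
Grid: Level 4-19 × Category 2 = 14-24 months.

14-24 months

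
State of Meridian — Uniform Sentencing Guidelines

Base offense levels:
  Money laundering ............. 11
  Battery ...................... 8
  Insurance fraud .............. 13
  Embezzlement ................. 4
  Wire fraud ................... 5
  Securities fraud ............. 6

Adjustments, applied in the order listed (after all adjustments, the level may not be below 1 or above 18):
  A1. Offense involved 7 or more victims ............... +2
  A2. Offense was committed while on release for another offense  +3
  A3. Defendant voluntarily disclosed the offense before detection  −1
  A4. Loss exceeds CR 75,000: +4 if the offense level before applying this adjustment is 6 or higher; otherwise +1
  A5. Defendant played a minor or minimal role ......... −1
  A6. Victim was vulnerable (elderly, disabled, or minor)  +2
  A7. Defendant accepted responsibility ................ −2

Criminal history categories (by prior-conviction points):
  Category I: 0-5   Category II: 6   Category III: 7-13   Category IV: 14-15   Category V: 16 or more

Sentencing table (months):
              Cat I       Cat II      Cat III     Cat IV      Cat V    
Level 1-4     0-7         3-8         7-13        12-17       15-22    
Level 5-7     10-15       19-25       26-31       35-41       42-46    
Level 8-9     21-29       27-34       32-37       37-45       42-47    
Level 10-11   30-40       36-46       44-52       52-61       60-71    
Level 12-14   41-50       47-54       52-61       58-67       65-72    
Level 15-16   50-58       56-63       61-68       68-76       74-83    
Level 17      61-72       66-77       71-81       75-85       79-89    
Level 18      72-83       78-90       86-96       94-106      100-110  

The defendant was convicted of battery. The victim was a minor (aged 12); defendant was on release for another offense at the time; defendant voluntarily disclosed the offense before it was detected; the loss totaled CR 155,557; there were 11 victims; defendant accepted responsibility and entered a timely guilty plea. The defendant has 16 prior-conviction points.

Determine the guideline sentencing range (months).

Base offense level for battery: 8.
A1 applies: 8 + 2 = 10.
A2 applies: 10 + 3 = 13.
A3 applies: 13 − 1 = 12.
A4 applies (level before this adjustment is 12 ≥ 6, so +4): 12 + 4 = 16.
A6 applies: 16 + 2 = 18.
A7 applies: 18 − 2 = 16.
Final offense level: 16.
Criminal history: 16 prior points → Category V (16+).
Level 16 falls in the 15-16 band.
Grid: Level 15-16 × Category V = 74-83 months.

74-83 months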